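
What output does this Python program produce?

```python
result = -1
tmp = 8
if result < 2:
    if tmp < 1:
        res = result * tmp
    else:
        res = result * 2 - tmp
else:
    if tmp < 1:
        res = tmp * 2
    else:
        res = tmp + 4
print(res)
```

-10

result=-1, tmp=8
result < 2 is True; tmp < 1 is False
→ res = result * 2 - tmp = -10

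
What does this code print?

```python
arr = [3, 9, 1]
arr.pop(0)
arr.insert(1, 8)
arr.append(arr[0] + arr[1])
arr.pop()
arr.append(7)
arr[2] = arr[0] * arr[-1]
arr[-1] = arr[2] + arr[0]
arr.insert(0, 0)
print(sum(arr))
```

pop(0) removes 3 → [9, 1]
insert 8 at 1 → [9, 8, 1]
append arr[0]+arr[1] = 9+8 = 17 → [9, 8, 1, 17]
pop() removes 17 → [9, 8, 1]
append 7 → [9, 8, 1, 7]
arr[2] = arr[0]*arr[-1] = 9*7 = 63 → [9, 8, 63, 7]
arr[-1] = arr[2]+arr[0] = 63+9 = 72 → [9, 8, 63, 72]
insert 0 at 0 → [0, 9, 8, 63, 72]
sum = 152

152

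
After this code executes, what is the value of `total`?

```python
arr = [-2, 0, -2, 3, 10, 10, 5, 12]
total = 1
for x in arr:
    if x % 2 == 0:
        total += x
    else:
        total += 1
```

31

x=-2: even, total = 1+(-2) = -1
x=0: even, total = (-1)+0 = -1
x=-2: even, total = (-1)+(-2) = -3
x=3: not even, total = (-3)+1 = -2
x=10: even, total = (-2)+10 = 8
x=10: even, total = 8+10 = 18
x=5: not even, total = 18+1 = 19
x=12: even, total = 19+12 = 31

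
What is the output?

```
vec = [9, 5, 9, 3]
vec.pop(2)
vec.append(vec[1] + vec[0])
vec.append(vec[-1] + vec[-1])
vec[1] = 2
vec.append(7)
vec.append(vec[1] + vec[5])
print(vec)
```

[9, 2, 3, 14, 28, 7, 9]

pop(2) removes 9 → [9, 5, 3]
append vec[1]+vec[0] = 5+9 = 14 → [9, 5, 3, 14]
append vec[-1]+vec[-1] = 14+14 = 28 → [9, 5, 3, 14, 28]
vec[1] = 2 → [9, 2, 3, 14, 28]
append 7 → [9, 2, 3, 14, 28, 7]
append vec[1]+vec[5] = 2+7 = 9 → [9, 2, 3, 14, 28, 7, 9]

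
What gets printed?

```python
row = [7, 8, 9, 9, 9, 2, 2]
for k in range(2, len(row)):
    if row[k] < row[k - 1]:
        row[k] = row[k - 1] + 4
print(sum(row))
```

72

k=2: 9>=8, unchanged → [7, 8, 9, 9, 9, 2, 2]
k=3: 9>=9, unchanged → [7, 8, 9, 9, 9, 2, 2]
k=4: 9>=9, unchanged → [7, 8, 9, 9, 9, 2, 2]
k=5: 2<9, row[5] = 9+4 = 13 → [7, 8, 9, 9, 9, 13, 2]
k=6: 2<13, row[6] = 13+4 = 17 → [7, 8, 9, 9, 9, 13, 17]
sum = 72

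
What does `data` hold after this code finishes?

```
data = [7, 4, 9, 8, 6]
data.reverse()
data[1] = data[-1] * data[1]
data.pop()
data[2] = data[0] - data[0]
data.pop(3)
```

reverse → [6, 8, 9, 4, 7]
data[1] = data[-1]*data[1] = 7*8 = 56 → [6, 56, 9, 4, 7]
pop() removes 7 → [6, 56, 9, 4]
data[2] = data[0]-data[0] = 6-6 = 0 → [6, 56, 0, 4]
pop(3) removes 4 → [6, 56, 0]

[6, 56, 0]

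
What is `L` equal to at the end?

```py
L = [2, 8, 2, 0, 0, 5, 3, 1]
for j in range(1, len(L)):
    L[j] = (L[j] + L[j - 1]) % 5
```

[2, 0, 2, 2, 2, 2, 0, 1]

j=1: L[1] = (8+2)%5 = 0 → [2, 0, 2, 0, 0, 5, 3, 1]
j=2: L[2] = (2+0)%5 = 2 → [2, 0, 2, 0, 0, 5, 3, 1]
j=3: L[3] = (0+2)%5 = 2 → [2, 0, 2, 2, 0, 5, 3, 1]
j=4: L[4] = (0+2)%5 = 2 → [2, 0, 2, 2, 2, 5, 3, 1]
j=5: L[5] = (5+2)%5 = 2 → [2, 0, 2, 2, 2, 2, 3, 1]
j=6: L[6] = (3+2)%5 = 0 → [2, 0, 2, 2, 2, 2, 0, 1]
j=7: L[7] = (1+0)%5 = 1 → [2, 0, 2, 2, 2, 2, 0, 1]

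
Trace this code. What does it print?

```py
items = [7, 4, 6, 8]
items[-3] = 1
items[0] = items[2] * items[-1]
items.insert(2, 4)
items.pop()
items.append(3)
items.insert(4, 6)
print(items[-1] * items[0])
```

144

items[-3] = 1 → [7, 1, 6, 8]
items[0] = items[2]*items[-1] = 6*8 = 48 → [48, 1, 6, 8]
insert 4 at 2 → [48, 1, 4, 6, 8]
pop() removes 8 → [48, 1, 4, 6]
append 3 → [48, 1, 4, 6, 3]
insert 6 at 4 → [48, 1, 4, 6, 6, 3]
items[-1]*items[0] = 3*48 = 144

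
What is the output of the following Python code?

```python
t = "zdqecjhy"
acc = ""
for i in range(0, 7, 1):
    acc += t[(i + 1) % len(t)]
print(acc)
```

dqecjhy

i=0: add t[1]='d' → 'd'
i=1: add t[2]='q' → 'dq'
i=2: add t[3]='e' → 'dqe'
i=3: add t[4]='c' → 'dqec'
i=4: add t[5]='j' → 'dqecj'
i=5: add t[6]='h' → 'dqecjh'
i=6: add t[7]='y' → 'dqecjhy'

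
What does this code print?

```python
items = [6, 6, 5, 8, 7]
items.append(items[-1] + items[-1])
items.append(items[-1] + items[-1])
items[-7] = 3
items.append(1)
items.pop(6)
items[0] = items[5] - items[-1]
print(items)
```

append items[-1]+items[-1] = 7+7 = 14 → [6, 6, 5, 8, 7, 14]
append items[-1]+items[-1] = 14+14 = 28 → [6, 6, 5, 8, 7, 14, 28]
items[-7] = 3 → [3, 6, 5, 8, 7, 14, 28]
append 1 → [3, 6, 5, 8, 7, 14, 28, 1]
pop(6) removes 28 → [3, 6, 5, 8, 7, 14, 1]
items[0] = items[5]-items[-1] = 14-1 = 13 → [13, 6, 5, 8, 7, 14, 1]

[13, 6, 5, 8, 7, 14, 1]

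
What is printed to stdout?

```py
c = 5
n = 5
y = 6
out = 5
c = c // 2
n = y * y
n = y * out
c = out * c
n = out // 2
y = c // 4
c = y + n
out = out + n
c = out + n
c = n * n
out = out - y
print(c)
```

c = 5//2 = 2
n = 6*6 = 36
n = 6*5 = 30
c = 5*2 = 10
n = 5//2 = 2
y = 10//4 = 2
c = 2+2 = 4
out = 5+2 = 7
c = 7+2 = 9
c = 2*2 = 4
out = 7-2 = 5

4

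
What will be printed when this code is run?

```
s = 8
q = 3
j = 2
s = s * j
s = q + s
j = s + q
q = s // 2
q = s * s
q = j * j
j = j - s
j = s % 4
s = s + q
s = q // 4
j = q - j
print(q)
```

s = 8*2 = 16
s = 3+16 = 19
j = 19+3 = 22
q = 19//2 = 9
q = 19*19 = 361
q = 22*22 = 484
j = 22-19 = 3
j = 19%4 = 3
s = 19+484 = 503
s = 484//4 = 121
j = 484-3 = 481

484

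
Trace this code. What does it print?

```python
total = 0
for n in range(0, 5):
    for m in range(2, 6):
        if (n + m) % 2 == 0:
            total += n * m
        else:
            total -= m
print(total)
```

n=0,m=2: even sum, total = 0+0 = 0
n=0,m=3: odd sum, total = 0-3 = -3
n=0,m=4: even sum, total = (-3)+0 = -3
n=0,m=5: odd sum, total = (-3)-5 = -8
n=1,m=2: odd sum, total = (-8)-2 = -10
n=1,m=3: even sum, total = (-10)+3 = -7
n=1,m=4: odd sum, total = (-7)-4 = -11
n=1,m=5: even sum, total = (-11)+5 = -6
n=2,m=2: even sum, total = (-6)+4 = -2
n=2,m=3: odd sum, total = (-2)-3 = -5
n=2,m=4: even sum, total = (-5)+8 = 3
n=2,m=5: odd sum, total = 3-5 = -2
n=3,m=2: odd sum, total = (-2)-2 = -4
n=3,m=3: even sum, total = (-4)+9 = 5
n=3,m=4: odd sum, total = 5-4 = 1
n=3,m=5: even sum, total = 1+15 = 16
n=4,m=2: even sum, total = 16+8 = 24
n=4,m=3: odd sum, total = 24-3 = 21
n=4,m=4: even sum, total = 21+16 = 37
n=4,m=5: odd sum, total = 37-5 = 32

32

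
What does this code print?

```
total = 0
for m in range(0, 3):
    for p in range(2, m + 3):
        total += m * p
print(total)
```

23

m=0,p=2: total = 0+0 = 0
m=1,p=2: total = 0+2 = 2
m=1,p=3: total = 2+3 = 5
m=2,p=2: total = 5+4 = 9
m=2,p=3: total = 9+6 = 15
m=2,p=4: total = 15+8 = 23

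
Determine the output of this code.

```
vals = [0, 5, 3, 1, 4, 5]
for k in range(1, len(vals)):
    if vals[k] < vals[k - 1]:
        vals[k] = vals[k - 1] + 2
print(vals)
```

[0, 5, 7, 9, 11, 13]

k=1: 5>=0, unchanged → [0, 5, 3, 1, 4, 5]
k=2: 3<5, vals[2] = 5+2 = 7 → [0, 5, 7, 1, 4, 5]
k=3: 1<7, vals[3] = 7+2 = 9 → [0, 5, 7, 9, 4, 5]
k=4: 4<9, vals[4] = 9+2 = 11 → [0, 5, 7, 9, 11, 5]
k=5: 5<11, vals[5] = 11+2 = 13 → [0, 5, 7, 9, 11, 13]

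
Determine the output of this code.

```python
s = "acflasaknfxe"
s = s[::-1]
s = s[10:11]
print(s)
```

c

reverse → 'exfnkasalfca'
slice [10:11] → 'c'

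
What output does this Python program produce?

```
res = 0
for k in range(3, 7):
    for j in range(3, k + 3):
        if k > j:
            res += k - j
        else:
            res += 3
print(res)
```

46

k=3,j=3: not 3>3, res = 0+3 = 3
k=3,j=4: not 3>4, res = 3+3 = 6
k=3,j=5: not 3>5, res = 6+3 = 9
k=4,j=3: 4>3, res = 9+1 = 10
k=4,j=4: not 4>4, res = 10+3 = 13
k=4,j=5: not 4>5, res = 13+3 = 16
k=4,j=6: not 4>6, res = 16+3 = 19
k=5,j=3: 5>3, res = 19+2 = 21
k=5,j=4: 5>4, res = 21+1 = 22
k=5,j=5: not 5>5, res = 22+3 = 25
k=5,j=6: not 5>6, res = 25+3 = 28
k=5,j=7: not 5>7, res = 28+3 = 31
k=6,j=3: 6>3, res = 31+3 = 34
k=6,j=4: 6>4, res = 34+2 = 36
k=6,j=5: 6>5, res = 36+1 = 37
k=6,j=6: not 6>6, res = 37+3 = 40
k=6,j=7: not 6>7, res = 40+3 = 43
k=6,j=8: not 6>8, res = 43+3 = 46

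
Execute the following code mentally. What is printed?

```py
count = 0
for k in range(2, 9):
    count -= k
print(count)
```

k=2: count = 0-2 = -2
k=3: count = (-2)-3 = -5
k=4: count = (-5)-4 = -9
k=5: count = (-9)-5 = -14
k=6: count = (-14)-6 = -20
k=7: count = (-20)-7 = -27
k=8: count = (-27)-8 = -35

-35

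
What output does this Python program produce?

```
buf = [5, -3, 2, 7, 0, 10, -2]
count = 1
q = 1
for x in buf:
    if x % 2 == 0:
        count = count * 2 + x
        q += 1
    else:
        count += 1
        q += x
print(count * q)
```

1260

x=5: not even, count = 1+1 = 2; q=6
x=-3: not even, count = 2+1 = 3; q=3
x=2: even, count = 3*2+2 = 8; q=4
x=7: not even, count = 8+1 = 9; q=11
x=0: even, count = 9*2+0 = 18; q=12
x=10: even, count = 18*2+10 = 46; q=13
x=-2: even, count = 46*2+(-2) = 90; q=14
count*q = 90*14 = 1260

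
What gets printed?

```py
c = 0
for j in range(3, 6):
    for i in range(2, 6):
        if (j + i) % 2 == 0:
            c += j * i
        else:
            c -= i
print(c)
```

j=3,i=2: odd sum, c = 0-2 = -2
j=3,i=3: even sum, c = (-2)+9 = 7
j=3,i=4: odd sum, c = 7-4 = 3
j=3,i=5: even sum, c = 3+15 = 18
j=4,i=2: even sum, c = 18+8 = 26
j=4,i=3: odd sum, c = 26-3 = 23
j=4,i=4: even sum, c = 23+16 = 39
j=4,i=5: odd sum, c = 39-5 = 34
j=5,i=2: odd sum, c = 34-2 = 32
j=5,i=3: even sum, c = 32+15 = 47
j=5,i=4: odd sum, c = 47-4 = 43
j=5,i=5: even sum, c = 43+25 = 68

68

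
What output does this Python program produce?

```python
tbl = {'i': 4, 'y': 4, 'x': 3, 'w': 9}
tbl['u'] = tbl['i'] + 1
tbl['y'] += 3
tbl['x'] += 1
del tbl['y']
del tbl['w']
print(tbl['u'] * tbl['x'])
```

20

tbl['u'] = tbl['i']+1 = 5 → {'i': 4, 'y': 4, 'x': 3, 'w': 9, 'u': 5}
tbl['y'] = 4+3 = 7 → {'i': 4, 'y': 7, 'x': 3, 'w': 9, 'u': 5}
tbl['x'] = 3+1 = 4 → {'i': 4, 'y': 7, 'x': 4, 'w': 9, 'u': 5}
del 'y' → {'i': 4, 'x': 4, 'w': 9, 'u': 5}
del 'w' → {'i': 4, 'x': 4, 'u': 5}
tbl['u']*tbl['x'] = 5*4 = 20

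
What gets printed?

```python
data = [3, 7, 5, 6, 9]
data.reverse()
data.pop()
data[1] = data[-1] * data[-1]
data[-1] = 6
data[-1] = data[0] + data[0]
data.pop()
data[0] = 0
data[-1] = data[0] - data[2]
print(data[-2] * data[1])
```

2401

reverse → [9, 6, 5, 7, 3]
pop() removes 3 → [9, 6, 5, 7]
data[1] = data[-1]*data[-1] = 7*7 = 49 → [9, 49, 5, 7]
data[-1] = 6 → [9, 49, 5, 6]
data[-1] = data[0]+data[0] = 9+9 = 18 → [9, 49, 5, 18]
pop() removes 18 → [9, 49, 5]
data[0] = 0 → [0, 49, 5]
data[-1] = data[0]-data[2] = 0-5 = -5 → [0, 49, -5]
data[-2]*data[1] = 49*49 = 2401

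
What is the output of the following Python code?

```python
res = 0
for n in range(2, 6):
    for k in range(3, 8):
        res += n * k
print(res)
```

n=2,k=3: res = 0+6 = 6
n=2,k=4: res = 6+8 = 14
n=2,k=5: res = 14+10 = 24
n=2,k=6: res = 24+12 = 36
n=2,k=7: res = 36+14 = 50
n=3,k=3: res = 50+9 = 59
n=3,k=4: res = 59+12 = 71
n=3,k=5: res = 71+15 = 86
n=3,k=6: res = 86+18 = 104
n=3,k=7: res = 104+21 = 125
n=4,k=3: res = 125+12 = 137
n=4,k=4: res = 137+16 = 153
n=4,k=5: res = 153+20 = 173
n=4,k=6: res = 173+24 = 197
n=4,k=7: res = 197+28 = 225
n=5,k=3: res = 225+15 = 240
n=5,k=4: res = 240+20 = 260
n=5,k=5: res = 260+25 = 285
n=5,k=6: res = 285+30 = 315
n=5,k=7: res = 315+35 = 350

350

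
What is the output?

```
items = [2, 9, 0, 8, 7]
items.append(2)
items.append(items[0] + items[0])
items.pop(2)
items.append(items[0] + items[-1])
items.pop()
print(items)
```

append 2 → [2, 9, 0, 8, 7, 2]
append items[0]+items[0] = 2+2 = 4 → [2, 9, 0, 8, 7, 2, 4]
pop(2) removes 0 → [2, 9, 8, 7, 2, 4]
append items[0]+items[-1] = 2+4 = 6 → [2, 9, 8, 7, 2, 4, 6]
pop() removes 6 → [2, 9, 8, 7, 2, 4]

[2, 9, 8, 7, 2, 4]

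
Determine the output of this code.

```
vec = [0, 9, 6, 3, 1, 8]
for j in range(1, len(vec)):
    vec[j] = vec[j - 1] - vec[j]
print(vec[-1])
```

-27

j=1: vec[1] = 0-9 = -9 → [0, -9, 6, 3, 1, 8]
j=2: vec[2] = (-9)-6 = -15 → [0, -9, -15, 3, 1, 8]
j=3: vec[3] = (-15)-3 = -18 → [0, -9, -15, -18, 1, 8]
j=4: vec[4] = (-18)-1 = -19 → [0, -9, -15, -18, -19, 8]
j=5: vec[5] = (-19)-8 = -27 → [0, -9, -15, -18, -19, -27]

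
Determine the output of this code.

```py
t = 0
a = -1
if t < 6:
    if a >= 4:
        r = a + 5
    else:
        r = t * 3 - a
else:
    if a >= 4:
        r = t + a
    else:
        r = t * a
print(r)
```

1

t=0, a=-1
t < 6 is True; a >= 4 is False
→ r = t * 3 - a = 1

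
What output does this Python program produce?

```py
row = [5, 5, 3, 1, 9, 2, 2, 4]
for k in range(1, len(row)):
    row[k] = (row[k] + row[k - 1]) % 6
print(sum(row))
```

22

k=1: row[1] = (5+5)%6 = 4 → [5, 4, 3, 1, 9, 2, 2, 4]
k=2: row[2] = (3+4)%6 = 1 → [5, 4, 1, 1, 9, 2, 2, 4]
k=3: row[3] = (1+1)%6 = 2 → [5, 4, 1, 2, 9, 2, 2, 4]
k=4: row[4] = (9+2)%6 = 5 → [5, 4, 1, 2, 5, 2, 2, 4]
k=5: row[5] = (2+5)%6 = 1 → [5, 4, 1, 2, 5, 1, 2, 4]
k=6: row[6] = (2+1)%6 = 3 → [5, 4, 1, 2, 5, 1, 3, 4]
k=7: row[7] = (4+3)%6 = 1 → [5, 4, 1, 2, 5, 1, 3, 1]
sum = 22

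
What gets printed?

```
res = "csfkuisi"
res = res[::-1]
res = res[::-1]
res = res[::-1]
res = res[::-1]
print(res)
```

reverse → 'isiukfsc'
reverse → 'csfkuisi'
reverse → 'isiukfsc'
reverse → 'csfkuisi'

csfkuisi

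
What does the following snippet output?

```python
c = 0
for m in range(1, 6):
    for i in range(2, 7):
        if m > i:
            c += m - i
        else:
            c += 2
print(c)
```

48

m=1,i=2: not 1>2, c = 0+2 = 2
m=1,i=3: not 1>3, c = 2+2 = 4
m=1,i=4: not 1>4, c = 4+2 = 6
m=1,i=5: not 1>5, c = 6+2 = 8
m=1,i=6: not 1>6, c = 8+2 = 10
m=2,i=2: not 2>2, c = 10+2 = 12
m=2,i=3: not 2>3, c = 12+2 = 14
m=2,i=4: not 2>4, c = 14+2 = 16
m=2,i=5: not 2>5, c = 16+2 = 18
m=2,i=6: not 2>6, c = 18+2 = 20
m=3,i=2: 3>2, c = 20+1 = 21
m=3,i=3: not 3>3, c = 21+2 = 23
m=3,i=4: not 3>4, c = 23+2 = 25
m=3,i=5: not 3>5, c = 25+2 = 27
m=3,i=6: not 3>6, c = 27+2 = 29
m=4,i=2: 4>2, c = 29+2 = 31
m=4,i=3: 4>3, c = 31+1 = 32
m=4,i=4: not 4>4, c = 32+2 = 34
m=4,i=5: not 4>5, c = 34+2 = 36
m=4,i=6: not 4>6, c = 36+2 = 38
m=5,i=2: 5>2, c = 38+3 = 41
m=5,i=3: 5>3, c = 41+2 = 43
m=5,i=4: 5>4, c = 43+1 = 44
m=5,i=5: not 5>5, c = 44+2 = 46
m=5,i=6: not 5>6, c = 46+2 = 48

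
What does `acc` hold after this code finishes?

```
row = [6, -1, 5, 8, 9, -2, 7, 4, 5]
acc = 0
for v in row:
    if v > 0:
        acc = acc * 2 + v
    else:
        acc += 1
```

v=6: >0, acc = 0*2+6 = 6
v=-1: not >0, acc = 6+1 = 7
v=5: >0, acc = 7*2+5 = 19
v=8: >0, acc = 19*2+8 = 46
v=9: >0, acc = 46*2+9 = 101
v=-2: not >0, acc = 101+1 = 102
v=7: >0, acc = 102*2+7 = 211
v=4: >0, acc = 211*2+4 = 426
v=5: >0, acc = 426*2+5 = 857

857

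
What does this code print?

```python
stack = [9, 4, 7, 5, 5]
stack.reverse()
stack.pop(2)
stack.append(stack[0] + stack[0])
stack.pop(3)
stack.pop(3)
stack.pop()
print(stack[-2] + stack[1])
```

reverse → [5, 5, 7, 4, 9]
pop(2) removes 7 → [5, 5, 4, 9]
append stack[0]+stack[0] = 5+5 = 10 → [5, 5, 4, 9, 10]
pop(3) removes 9 → [5, 5, 4, 10]
pop(3) removes 10 → [5, 5, 4]
pop() removes 4 → [5, 5]
stack[-2]+stack[1] = 5+5 = 10

10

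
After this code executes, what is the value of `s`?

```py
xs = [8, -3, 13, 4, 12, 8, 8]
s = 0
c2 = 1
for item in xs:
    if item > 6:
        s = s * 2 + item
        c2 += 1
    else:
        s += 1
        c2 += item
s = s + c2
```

item=8: >6, s = 0*2+8 = 8; c2=2
item=-3: not >6, s = 8+1 = 9; c2=-1
item=13: >6, s = 9*2+13 = 31; c2=0
item=4: not >6, s = 31+1 = 32; c2=4
item=12: >6, s = 32*2+12 = 76; c2=5
item=8: >6, s = 76*2+8 = 160; c2=6
item=8: >6, s = 160*2+8 = 328; c2=7
s+c2 = 328+7 = 335

335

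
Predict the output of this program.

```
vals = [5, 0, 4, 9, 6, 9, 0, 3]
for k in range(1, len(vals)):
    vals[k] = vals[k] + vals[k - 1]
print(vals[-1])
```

k=1: vals[1] = 0+5 = 5 → [5, 5, 4, 9, 6, 9, 0, 3]
k=2: vals[2] = 4+5 = 9 → [5, 5, 9, 9, 6, 9, 0, 3]
k=3: vals[3] = 9+9 = 18 → [5, 5, 9, 18, 6, 9, 0, 3]
k=4: vals[4] = 6+18 = 24 → [5, 5, 9, 18, 24, 9, 0, 3]
k=5: vals[5] = 9+24 = 33 → [5, 5, 9, 18, 24, 33, 0, 3]
k=6: vals[6] = 0+33 = 33 → [5, 5, 9, 18, 24, 33, 33, 3]
k=7: vals[7] = 3+33 = 36 → [5, 5, 9, 18, 24, 33, 33, 36]

36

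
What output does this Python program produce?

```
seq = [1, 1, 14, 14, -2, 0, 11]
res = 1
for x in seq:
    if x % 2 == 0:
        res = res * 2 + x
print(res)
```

180

x=1: not even
x=1: not even
x=14: even, res = 1*2+14 = 16
x=14: even, res = 16*2+14 = 46
x=-2: even, res = 46*2+(-2) = 90
x=0: even, res = 90*2+0 = 180
x=11: not even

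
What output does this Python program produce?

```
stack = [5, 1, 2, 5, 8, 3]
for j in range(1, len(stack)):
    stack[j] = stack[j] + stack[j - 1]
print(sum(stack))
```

77

j=1: stack[1] = 1+5 = 6 → [5, 6, 2, 5, 8, 3]
j=2: stack[2] = 2+6 = 8 → [5, 6, 8, 5, 8, 3]
j=3: stack[3] = 5+8 = 13 → [5, 6, 8, 13, 8, 3]
j=4: stack[4] = 8+13 = 21 → [5, 6, 8, 13, 21, 3]
j=5: stack[5] = 3+21 = 24 → [5, 6, 8, 13, 21, 24]
sum = 77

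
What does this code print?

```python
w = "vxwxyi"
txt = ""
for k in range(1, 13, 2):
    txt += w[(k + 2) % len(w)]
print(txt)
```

xixxix

k=1: add w[3]='x' → 'x'
k=3: add w[5]='i' → 'xi'
k=5: add w[1]='x' → 'xix'
k=7: add w[3]='x' → 'xixx'
k=9: add w[5]='i' → 'xixxi'
k=11: add w[1]='x' → 'xixxix'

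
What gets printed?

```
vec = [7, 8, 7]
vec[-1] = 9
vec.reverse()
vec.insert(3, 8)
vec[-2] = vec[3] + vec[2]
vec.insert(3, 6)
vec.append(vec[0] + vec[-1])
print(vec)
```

[9, 8, 15, 6, 8, 17]

vec[-1] = 9 → [7, 8, 9]
reverse → [9, 8, 7]
insert 8 at 3 → [9, 8, 7, 8]
vec[-2] = vec[3]+vec[2] = 8+7 = 15 → [9, 8, 15, 8]
insert 6 at 3 → [9, 8, 15, 6, 8]
append vec[0]+vec[-1] = 9+8 = 17 → [9, 8, 15, 6, 8, 17]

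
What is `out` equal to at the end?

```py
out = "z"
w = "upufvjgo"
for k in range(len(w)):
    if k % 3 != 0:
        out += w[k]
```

'zpuvjo'

k=0: skip
k=1: add 'p' → 'zp'
k=2: add 'u' → 'zpu'
k=3: skip
k=4: add 'v' → 'zpuv'
k=5: add 'j' → 'zpuvj'
k=6: skip
k=7: add 'o' → 'zpuvjo'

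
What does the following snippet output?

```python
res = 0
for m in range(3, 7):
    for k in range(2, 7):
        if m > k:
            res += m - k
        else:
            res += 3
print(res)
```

m=3,k=2: 3>2, res = 0+1 = 1
m=3,k=3: not 3>3, res = 1+3 = 4
m=3,k=4: not 3>4, res = 4+3 = 7
m=3,k=5: not 3>5, res = 7+3 = 10
m=3,k=6: not 3>6, res = 10+3 = 13
m=4,k=2: 4>2, res = 13+2 = 15
m=4,k=3: 4>3, res = 15+1 = 16
m=4,k=4: not 4>4, res = 16+3 = 19
m=4,k=5: not 4>5, res = 19+3 = 22
m=4,k=6: not 4>6, res = 22+3 = 25
m=5,k=2: 5>2, res = 25+3 = 28
m=5,k=3: 5>3, res = 28+2 = 30
m=5,k=4: 5>4, res = 30+1 = 31
m=5,k=5: not 5>5, res = 31+3 = 34
m=5,k=6: not 5>6, res = 34+3 = 37
m=6,k=2: 6>2, res = 37+4 = 41
m=6,k=3: 6>3, res = 41+3 = 44
m=6,k=4: 6>4, res = 44+2 = 46
m=6,k=5: 6>5, res = 46+1 = 47
m=6,k=6: not 6>6, res = 47+3 = 50

50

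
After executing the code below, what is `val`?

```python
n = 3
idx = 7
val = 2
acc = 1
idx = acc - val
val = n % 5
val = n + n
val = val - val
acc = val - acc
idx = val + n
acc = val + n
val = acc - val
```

idx = 1-2 = -1
val = 3%5 = 3
val = 3+3 = 6
val = 6-6 = 0
acc = 0-1 = -1
idx = 0+3 = 3
acc = 0+3 = 3
val = 3-0 = 3

3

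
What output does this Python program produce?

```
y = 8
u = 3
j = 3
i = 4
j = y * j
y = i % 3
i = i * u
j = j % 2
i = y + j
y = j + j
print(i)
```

1

j = 8*3 = 24
y = 4%3 = 1
i = 4*3 = 12
j = 24%2 = 0
i = 1+0 = 1
y = 0+0 = 0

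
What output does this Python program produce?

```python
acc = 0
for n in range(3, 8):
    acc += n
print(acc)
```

n=3: acc = 0+3 = 3
n=4: acc = 3+4 = 7
n=5: acc = 7+5 = 12
n=6: acc = 12+6 = 18
n=7: acc = 18+7 = 25

25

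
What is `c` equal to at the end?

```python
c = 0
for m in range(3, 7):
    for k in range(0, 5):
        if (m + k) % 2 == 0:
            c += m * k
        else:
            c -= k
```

m=3,k=0: odd sum, c = 0-0 = 0
m=3,k=1: even sum, c = 0+3 = 3
m=3,k=2: odd sum, c = 3-2 = 1
m=3,k=3: even sum, c = 1+9 = 10
m=3,k=4: odd sum, c = 10-4 = 6
m=4,k=0: even sum, c = 6+0 = 6
m=4,k=1: odd sum, c = 6-1 = 5
m=4,k=2: even sum, c = 5+8 = 13
m=4,k=3: odd sum, c = 13-3 = 10
m=4,k=4: even sum, c = 10+16 = 26
m=5,k=0: odd sum, c = 26-0 = 26
m=5,k=1: even sum, c = 26+5 = 31
m=5,k=2: odd sum, c = 31-2 = 29
m=5,k=3: even sum, c = 29+15 = 44
m=5,k=4: odd sum, c = 44-4 = 40
m=6,k=0: even sum, c = 40+0 = 40
m=6,k=1: odd sum, c = 40-1 = 39
m=6,k=2: even sum, c = 39+12 = 51
m=6,k=3: odd sum, c = 51-3 = 48
m=6,k=4: even sum, c = 48+24 = 72

72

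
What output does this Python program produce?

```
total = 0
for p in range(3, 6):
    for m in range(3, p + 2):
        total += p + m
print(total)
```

p=3,m=3: total = 0+6 = 6
p=3,m=4: total = 6+7 = 13
p=4,m=3: total = 13+7 = 20
p=4,m=4: total = 20+8 = 28
p=4,m=5: total = 28+9 = 37
p=5,m=3: total = 37+8 = 45
p=5,m=4: total = 45+9 = 54
p=5,m=5: total = 54+10 = 64
p=5,m=6: total = 64+11 = 75

75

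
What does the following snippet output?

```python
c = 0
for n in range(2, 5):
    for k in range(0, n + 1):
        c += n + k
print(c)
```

n=2,k=0: c = 0+2 = 2
n=2,k=1: c = 2+3 = 5
n=2,k=2: c = 5+4 = 9
n=3,k=0: c = 9+3 = 12
n=3,k=1: c = 12+4 = 16
n=3,k=2: c = 16+5 = 21
n=3,k=3: c = 21+6 = 27
n=4,k=0: c = 27+4 = 31
n=4,k=1: c = 31+5 = 36
n=4,k=2: c = 36+6 = 42
n=4,k=3: c = 42+7 = 49
n=4,k=4: c = 49+8 = 57

57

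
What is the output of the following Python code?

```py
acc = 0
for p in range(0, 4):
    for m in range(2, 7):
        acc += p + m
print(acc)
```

110

p=0,m=2: acc = 0+2 = 2
p=0,m=3: acc = 2+3 = 5
p=0,m=4: acc = 5+4 = 9
p=0,m=5: acc = 9+5 = 14
p=0,m=6: acc = 14+6 = 20
p=1,m=2: acc = 20+3 = 23
p=1,m=3: acc = 23+4 = 27
p=1,m=4: acc = 27+5 = 32
p=1,m=5: acc = 32+6 = 38
p=1,m=6: acc = 38+7 = 45
p=2,m=2: acc = 45+4 = 49
p=2,m=3: acc = 49+5 = 54
p=2,m=4: acc = 54+6 = 60
p=2,m=5: acc = 60+7 = 67
p=2,m=6: acc = 67+8 = 75
p=3,m=2: acc = 75+5 = 80
p=3,m=3: acc = 80+6 = 86
p=3,m=4: acc = 86+7 = 93
p=3,m=5: acc = 93+8 = 101
p=3,m=6: acc = 101+9 = 110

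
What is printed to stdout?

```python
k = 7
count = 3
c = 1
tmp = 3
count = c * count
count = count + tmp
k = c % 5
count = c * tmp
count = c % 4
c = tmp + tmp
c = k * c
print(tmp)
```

count = 1*3 = 3
count = 3+3 = 6
k = 1%5 = 1
count = 1*3 = 3
count = 1%4 = 1
c = 3+3 = 6
c = 1*6 = 6

3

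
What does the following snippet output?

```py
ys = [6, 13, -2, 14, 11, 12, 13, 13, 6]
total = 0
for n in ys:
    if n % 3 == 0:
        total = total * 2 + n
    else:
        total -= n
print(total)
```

-142

n=6: %3==0, total = 0*2+6 = 6
n=13: not %3==0, total = 6-13 = -7
n=-2: not %3==0, total = (-7)-(-2) = -5
n=14: not %3==0, total = (-5)-14 = -19
n=11: not %3==0, total = (-19)-11 = -30
n=12: %3==0, total = (-30)*2+12 = -48
n=13: not %3==0, total = (-48)-13 = -61
n=13: not %3==0, total = (-61)-13 = -74
n=6: %3==0, total = (-74)*2+6 = -142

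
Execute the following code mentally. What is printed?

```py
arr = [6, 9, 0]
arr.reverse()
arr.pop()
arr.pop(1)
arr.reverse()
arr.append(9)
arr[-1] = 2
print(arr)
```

[0, 2]

reverse → [0, 9, 6]
pop() removes 6 → [0, 9]
pop(1) removes 9 → [0]
reverse → [0]
append 9 → [0, 9]
arr[-1] = 2 → [0, 2]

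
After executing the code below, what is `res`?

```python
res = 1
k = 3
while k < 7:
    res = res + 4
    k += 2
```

9

k=3: res = 1+4 = 5
k=5: res = 5+4 = 9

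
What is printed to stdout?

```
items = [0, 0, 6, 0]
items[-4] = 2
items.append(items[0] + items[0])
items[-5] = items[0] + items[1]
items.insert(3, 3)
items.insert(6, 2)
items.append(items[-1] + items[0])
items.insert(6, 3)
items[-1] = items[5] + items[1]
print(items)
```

[2, 0, 6, 3, 0, 4, 3, 2, 4]

items[-4] = 2 → [2, 0, 6, 0]
append items[0]+items[0] = 2+2 = 4 → [2, 0, 6, 0, 4]
items[-5] = items[0]+items[1] = 2+0 = 2 → [2, 0, 6, 0, 4]
insert 3 at 3 → [2, 0, 6, 3, 0, 4]
insert 2 at 6 → [2, 0, 6, 3, 0, 4, 2]
append items[-1]+items[0] = 2+2 = 4 → [2, 0, 6, 3, 0, 4, 2, 4]
insert 3 at 6 → [2, 0, 6, 3, 0, 4, 3, 2, 4]
items[-1] = items[5]+items[1] = 4+0 = 4 → [2, 0, 6, 3, 0, 4, 3, 2, 4]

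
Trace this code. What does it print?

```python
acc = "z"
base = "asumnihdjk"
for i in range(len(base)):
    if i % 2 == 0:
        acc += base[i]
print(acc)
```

i=0: add 'a' → 'za'
i=1: skip
i=2: add 'u' → 'zau'
i=3: skip
i=4: add 'n' → 'zaun'
i=5: skip
i=6: add 'h' → 'zaunh'
i=7: skip
i=8: add 'j' → 'zaunhj'
i=9: skip

zaunhj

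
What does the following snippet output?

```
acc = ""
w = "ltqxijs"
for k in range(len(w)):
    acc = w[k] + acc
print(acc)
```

sjixqtl

k=0: prepend 'l' → 'l'
k=1: prepend 't' → 'tl'
k=2: prepend 'q' → 'qtl'
k=3: prepend 'x' → 'xqtl'
k=4: prepend 'i' → 'ixqtl'
k=5: prepend 'j' → 'jixqtl'
k=6: prepend 's' → 'sjixqtl'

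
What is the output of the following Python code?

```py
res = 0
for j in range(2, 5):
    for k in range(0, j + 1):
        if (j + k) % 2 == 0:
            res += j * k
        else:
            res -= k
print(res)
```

33

j=2,k=0: even sum, res = 0+0 = 0
j=2,k=1: odd sum, res = 0-1 = -1
j=2,k=2: even sum, res = (-1)+4 = 3
j=3,k=0: odd sum, res = 3-0 = 3
j=3,k=1: even sum, res = 3+3 = 6
j=3,k=2: odd sum, res = 6-2 = 4
j=3,k=3: even sum, res = 4+9 = 13
j=4,k=0: even sum, res = 13+0 = 13
j=4,k=1: odd sum, res = 13-1 = 12
j=4,k=2: even sum, res = 12+8 = 20
j=4,k=3: odd sum, res = 20-3 = 17
j=4,k=4: even sum, res = 17+16 = 33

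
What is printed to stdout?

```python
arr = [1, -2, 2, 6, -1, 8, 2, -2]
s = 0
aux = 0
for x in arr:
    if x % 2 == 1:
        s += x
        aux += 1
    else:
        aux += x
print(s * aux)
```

x=1: odd, s = 0+1 = 1; aux=1
x=-2: not odd; aux=-1
x=2: not odd; aux=1
x=6: not odd; aux=7
x=-1: odd, s = 1+(-1) = 0; aux=8
x=8: not odd; aux=16
x=2: not odd; aux=18
x=-2: not odd; aux=16
s*aux = 0*16 = 0

0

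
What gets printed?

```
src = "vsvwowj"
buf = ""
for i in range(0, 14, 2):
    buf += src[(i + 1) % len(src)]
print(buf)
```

swwvvoj

i=0: add src[1]='s' → 's'
i=2: add src[3]='w' → 'sw'
i=4: add src[5]='w' → 'sww'
i=6: add src[0]='v' → 'swwv'
i=8: add src[2]='v' → 'swwvv'
i=10: add src[4]='o' → 'swwvvo'
i=12: add src[6]='j' → 'swwvvoj'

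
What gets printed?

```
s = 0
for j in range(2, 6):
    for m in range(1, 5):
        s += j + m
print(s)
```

96

j=2,m=1: s = 0+3 = 3
j=2,m=2: s = 3+4 = 7
j=2,m=3: s = 7+5 = 12
j=2,m=4: s = 12+6 = 18
j=3,m=1: s = 18+4 = 22
j=3,m=2: s = 22+5 = 27
j=3,m=3: s = 27+6 = 33
j=3,m=4: s = 33+7 = 40
j=4,m=1: s = 40+5 = 45
j=4,m=2: s = 45+6 = 51
j=4,m=3: s = 51+7 = 58
j=4,m=4: s = 58+8 = 66
j=5,m=1: s = 66+6 = 72
j=5,m=2: s = 72+7 = 79
j=5,m=3: s = 79+8 = 87
j=5,m=4: s = 87+9 = 96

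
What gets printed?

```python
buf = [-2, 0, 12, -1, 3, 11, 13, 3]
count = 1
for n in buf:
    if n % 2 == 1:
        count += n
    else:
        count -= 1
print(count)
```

27

n=-2: not odd, count = 1-1 = 0
n=0: not odd, count = 0-1 = -1
n=12: not odd, count = (-1)-1 = -2
n=-1: odd, count = (-2)+(-1) = -3
n=3: odd, count = (-3)+3 = 0
n=11: odd, count = 0+11 = 11
n=13: odd, count = 11+13 = 24
n=3: odd, count = 24+3 = 27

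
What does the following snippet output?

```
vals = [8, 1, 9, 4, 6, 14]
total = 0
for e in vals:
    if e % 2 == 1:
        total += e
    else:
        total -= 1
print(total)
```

6

e=8: not odd, total = 0-1 = -1
e=1: odd, total = (-1)+1 = 0
e=9: odd, total = 0+9 = 9
e=4: not odd, total = 9-1 = 8
e=6: not odd, total = 8-1 = 7
e=14: not odd, total = 7-1 = 6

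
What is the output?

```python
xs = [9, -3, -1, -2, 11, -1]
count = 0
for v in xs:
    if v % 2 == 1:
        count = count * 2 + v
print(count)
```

v=9: odd, count = 0*2+9 = 9
v=-3: odd, count = 9*2+(-3) = 15
v=-1: odd, count = 15*2+(-1) = 29
v=-2: not odd
v=11: odd, count = 29*2+11 = 69
v=-1: odd, count = 69*2+(-1) = 137

137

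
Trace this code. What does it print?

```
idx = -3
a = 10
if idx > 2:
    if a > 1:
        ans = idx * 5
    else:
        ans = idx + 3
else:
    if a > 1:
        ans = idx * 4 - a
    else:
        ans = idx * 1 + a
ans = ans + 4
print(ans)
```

idx=-3, a=10
idx > 2 is False; a > 1 is True
→ ans = idx * 4 - a = -22
ans = (-22)+4 = -18

-18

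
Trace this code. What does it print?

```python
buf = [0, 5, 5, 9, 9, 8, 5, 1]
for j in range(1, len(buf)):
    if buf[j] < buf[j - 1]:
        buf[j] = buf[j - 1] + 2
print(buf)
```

[0, 5, 5, 9, 9, 11, 13, 15]

j=1: 5>=0, unchanged → [0, 5, 5, 9, 9, 8, 5, 1]
j=2: 5>=5, unchanged → [0, 5, 5, 9, 9, 8, 5, 1]
j=3: 9>=5, unchanged → [0, 5, 5, 9, 9, 8, 5, 1]
j=4: 9>=9, unchanged → [0, 5, 5, 9, 9, 8, 5, 1]
j=5: 8<9, buf[5] = 9+2 = 11 → [0, 5, 5, 9, 9, 11, 5, 1]
j=6: 5<11, buf[6] = 11+2 = 13 → [0, 5, 5, 9, 9, 11, 13, 1]
j=7: 1<13, buf[7] = 13+2 = 15 → [0, 5, 5, 9, 9, 11, 13, 15]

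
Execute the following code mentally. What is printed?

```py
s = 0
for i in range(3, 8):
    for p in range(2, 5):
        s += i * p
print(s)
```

i=3,p=2: s = 0+6 = 6
i=3,p=3: s = 6+9 = 15
i=3,p=4: s = 15+12 = 27
i=4,p=2: s = 27+8 = 35
i=4,p=3: s = 35+12 = 47
i=4,p=4: s = 47+16 = 63
i=5,p=2: s = 63+10 = 73
i=5,p=3: s = 73+15 = 88
i=5,p=4: s = 88+20 = 108
i=6,p=2: s = 108+12 = 120
i=6,p=3: s = 120+18 = 138
i=6,p=4: s = 138+24 = 162
i=7,p=2: s = 162+14 = 176
i=7,p=3: s = 176+21 = 197
i=7,p=4: s = 197+28 = 225

225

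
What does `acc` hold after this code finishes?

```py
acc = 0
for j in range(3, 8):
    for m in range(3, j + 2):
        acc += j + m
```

j=3,m=3: acc = 0+6 = 6
j=3,m=4: acc = 6+7 = 13
j=4,m=3: acc = 13+7 = 20
j=4,m=4: acc = 20+8 = 28
j=4,m=5: acc = 28+9 = 37
j=5,m=3: acc = 37+8 = 45
j=5,m=4: acc = 45+9 = 54
j=5,m=5: acc = 54+10 = 64
j=5,m=6: acc = 64+11 = 75
j=6,m=3: acc = 75+9 = 84
j=6,m=4: acc = 84+10 = 94
j=6,m=5: acc = 94+11 = 105
j=6,m=6: acc = 105+12 = 117
j=6,m=7: acc = 117+13 = 130
j=7,m=3: acc = 130+10 = 140
j=7,m=4: acc = 140+11 = 151
j=7,m=5: acc = 151+12 = 163
j=7,m=6: acc = 163+13 = 176
j=7,m=7: acc = 176+14 = 190
j=7,m=8: acc = 190+15 = 205

205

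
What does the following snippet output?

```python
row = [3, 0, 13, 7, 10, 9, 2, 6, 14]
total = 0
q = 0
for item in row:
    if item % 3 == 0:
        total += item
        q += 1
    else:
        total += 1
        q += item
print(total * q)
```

item=3: %3==0, total = 0+3 = 3; q=1
item=0: %3==0, total = 3+0 = 3; q=2
item=13: not %3==0, total = 3+1 = 4; q=15
item=7: not %3==0, total = 4+1 = 5; q=22
item=10: not %3==0, total = 5+1 = 6; q=32
item=9: %3==0, total = 6+9 = 15; q=33
item=2: not %3==0, total = 15+1 = 16; q=35
item=6: %3==0, total = 16+6 = 22; q=36
item=14: not %3==0, total = 22+1 = 23; q=50
total*q = 23*50 = 1150

1150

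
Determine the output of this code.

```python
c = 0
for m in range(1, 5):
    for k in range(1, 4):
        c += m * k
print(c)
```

60

m=1,k=1: c = 0+1 = 1
m=1,k=2: c = 1+2 = 3
m=1,k=3: c = 3+3 = 6
m=2,k=1: c = 6+2 = 8
m=2,k=2: c = 8+4 = 12
m=2,k=3: c = 12+6 = 18
m=3,k=1: c = 18+3 = 21
m=3,k=2: c = 21+6 = 27
m=3,k=3: c = 27+9 = 36
m=4,k=1: c = 36+4 = 40
m=4,k=2: c = 40+8 = 48
m=4,k=3: c = 48+12 = 60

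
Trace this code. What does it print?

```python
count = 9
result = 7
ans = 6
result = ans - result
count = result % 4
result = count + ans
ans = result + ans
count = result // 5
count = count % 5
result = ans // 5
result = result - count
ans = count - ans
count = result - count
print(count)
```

result = 6-7 = -1
count = (-1)%4 = 3
result = 3+6 = 9
ans = 9+6 = 15
count = 9//5 = 1
count = 1%5 = 1
result = 15//5 = 3
result = 3-1 = 2
ans = 1-15 = -14
count = 2-1 = 1

1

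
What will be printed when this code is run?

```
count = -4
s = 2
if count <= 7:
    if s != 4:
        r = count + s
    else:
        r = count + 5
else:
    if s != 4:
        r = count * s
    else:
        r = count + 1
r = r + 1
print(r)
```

count=-4, s=2
count <= 7 is True; s != 4 is True
→ r = count + s = -2
r = (-2)+1 = -1

-1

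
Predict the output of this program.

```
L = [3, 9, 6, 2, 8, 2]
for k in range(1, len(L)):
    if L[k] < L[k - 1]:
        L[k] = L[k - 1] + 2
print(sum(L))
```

k=1: 9>=3, unchanged → [3, 9, 6, 2, 8, 2]
k=2: 6<9, L[2] = 9+2 = 11 → [3, 9, 11, 2, 8, 2]
k=3: 2<11, L[3] = 11+2 = 13 → [3, 9, 11, 13, 8, 2]
k=4: 8<13, L[4] = 13+2 = 15 → [3, 9, 11, 13, 15, 2]
k=5: 2<15, L[5] = 15+2 = 17 → [3, 9, 11, 13, 15, 17]
sum = 68

68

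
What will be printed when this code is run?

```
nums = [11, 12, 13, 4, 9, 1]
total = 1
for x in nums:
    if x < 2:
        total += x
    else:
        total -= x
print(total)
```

-47

x=11: not <2, total = 1-11 = -10
x=12: not <2, total = (-10)-12 = -22
x=13: not <2, total = (-22)-13 = -35
x=4: not <2, total = (-35)-4 = -39
x=9: not <2, total = (-39)-9 = -48
x=1: <2, total = (-48)+1 = -47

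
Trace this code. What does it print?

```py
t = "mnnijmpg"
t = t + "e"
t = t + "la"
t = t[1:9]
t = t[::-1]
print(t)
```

egpmjinn

+ 'e' → 'mnnijmpge'
+ 'la' → 'mnnijmpgela'
slice [1:9] → 'nnijmpge'
reverse → 'egpmjinn'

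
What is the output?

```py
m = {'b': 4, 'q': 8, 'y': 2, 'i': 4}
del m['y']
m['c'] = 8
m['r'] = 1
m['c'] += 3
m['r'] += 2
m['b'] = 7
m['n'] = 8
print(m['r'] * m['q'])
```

24

del 'y' → {'b': 4, 'q': 8, 'i': 4}
m['c'] = 8 → {'b': 4, 'q': 8, 'i': 4, 'c': 8}
m['r'] = 1 → {'b': 4, 'q': 8, 'i': 4, 'c': 8, 'r': 1}
m['c'] = 8+3 = 11 → {'b': 4, 'q': 8, 'i': 4, 'c': 11, 'r': 1}
m['r'] = 1+2 = 3 → {'b': 4, 'q': 8, 'i': 4, 'c': 11, 'r': 3}
m['b'] = 7 → {'b': 7, 'q': 8, 'i': 4, 'c': 11, 'r': 3}
m['n'] = 8 → {'b': 7, 'q': 8, 'i': 4, 'c': 11, 'r': 3, 'n': 8}
m['r']*m['q'] = 3*8 = 24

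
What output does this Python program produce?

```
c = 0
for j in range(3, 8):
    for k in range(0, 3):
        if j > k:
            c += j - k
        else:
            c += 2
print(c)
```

60

j=3,k=0: 3>0, c = 0+3 = 3
j=3,k=1: 3>1, c = 3+2 = 5
j=3,k=2: 3>2, c = 5+1 = 6
j=4,k=0: 4>0, c = 6+4 = 10
j=4,k=1: 4>1, c = 10+3 = 13
j=4,k=2: 4>2, c = 13+2 = 15
j=5,k=0: 5>0, c = 15+5 = 20
j=5,k=1: 5>1, c = 20+4 = 24
j=5,k=2: 5>2, c = 24+3 = 27
j=6,k=0: 6>0, c = 27+6 = 33
j=6,k=1: 6>1, c = 33+5 = 38
j=6,k=2: 6>2, c = 38+4 = 42
j=7,k=0: 7>0, c = 42+7 = 49
j=7,k=1: 7>1, c = 49+6 = 55
j=7,k=2: 7>2, c = 55+5 = 60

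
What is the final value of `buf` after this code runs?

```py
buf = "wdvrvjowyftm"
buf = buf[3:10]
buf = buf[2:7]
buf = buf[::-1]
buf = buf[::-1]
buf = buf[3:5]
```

'yf'

slice [3:10] → 'rvjowyf'
slice [2:7] → 'jowyf'
reverse → 'fywoj'
reverse → 'jowyf'
slice [3:5] → 'yf'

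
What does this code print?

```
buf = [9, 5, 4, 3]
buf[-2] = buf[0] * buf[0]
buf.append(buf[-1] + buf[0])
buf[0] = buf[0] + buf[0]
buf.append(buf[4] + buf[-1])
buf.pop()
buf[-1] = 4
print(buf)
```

[18, 5, 81, 3, 4]

buf[-2] = buf[0]*buf[0] = 9*9 = 81 → [9, 5, 81, 3]
append buf[-1]+buf[0] = 3+9 = 12 → [9, 5, 81, 3, 12]
buf[0] = buf[0]+buf[0] = 9+9 = 18 → [18, 5, 81, 3, 12]
append buf[4]+buf[-1] = 12+12 = 24 → [18, 5, 81, 3, 12, 24]
pop() removes 24 → [18, 5, 81, 3, 12]
buf[-1] = 4 → [18, 5, 81, 3, 4]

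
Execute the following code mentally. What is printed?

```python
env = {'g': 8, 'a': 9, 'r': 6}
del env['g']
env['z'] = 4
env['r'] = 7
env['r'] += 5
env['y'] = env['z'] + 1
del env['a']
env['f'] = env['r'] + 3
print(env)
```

del 'g' → {'a': 9, 'r': 6}
env['z'] = 4 → {'a': 9, 'r': 6, 'z': 4}
env['r'] = 7 → {'a': 9, 'r': 7, 'z': 4}
env['r'] = 7+5 = 12 → {'a': 9, 'r': 12, 'z': 4}
env['y'] = env['z']+1 = 5 → {'a': 9, 'r': 12, 'z': 4, 'y': 5}
del 'a' → {'r': 12, 'z': 4, 'y': 5}
env['f'] = env['r']+3 = 15 → {'r': 12, 'z': 4, 'y': 5, 'f': 15}

{'r': 12, 'z': 4, 'y': 5, 'f': 15}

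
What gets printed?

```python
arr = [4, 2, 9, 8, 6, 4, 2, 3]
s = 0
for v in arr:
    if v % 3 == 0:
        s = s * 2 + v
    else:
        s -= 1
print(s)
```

v=4: not %3==0, s = 0-1 = -1
v=2: not %3==0, s = (-1)-1 = -2
v=9: %3==0, s = (-2)*2+9 = 5
v=8: not %3==0, s = 5-1 = 4
v=6: %3==0, s = 4*2+6 = 14
v=4: not %3==0, s = 14-1 = 13
v=2: not %3==0, s = 13-1 = 12
v=3: %3==0, s = 12*2+3 = 27

27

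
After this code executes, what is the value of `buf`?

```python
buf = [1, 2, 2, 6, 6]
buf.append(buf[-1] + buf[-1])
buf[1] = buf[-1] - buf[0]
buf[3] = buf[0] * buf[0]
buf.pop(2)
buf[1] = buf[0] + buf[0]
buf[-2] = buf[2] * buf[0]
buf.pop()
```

[1, 2, 1, 1]

append buf[-1]+buf[-1] = 6+6 = 12 → [1, 2, 2, 6, 6, 12]
buf[1] = buf[-1]-buf[0] = 12-1 = 11 → [1, 11, 2, 6, 6, 12]
buf[3] = buf[0]*buf[0] = 1*1 = 1 → [1, 11, 2, 1, 6, 12]
pop(2) removes 2 → [1, 11, 1, 6, 12]
buf[1] = buf[0]+buf[0] = 1+1 = 2 → [1, 2, 1, 6, 12]
buf[-2] = buf[2]*buf[0] = 1*1 = 1 → [1, 2, 1, 1, 12]
pop() removes 12 → [1, 2, 1, 1]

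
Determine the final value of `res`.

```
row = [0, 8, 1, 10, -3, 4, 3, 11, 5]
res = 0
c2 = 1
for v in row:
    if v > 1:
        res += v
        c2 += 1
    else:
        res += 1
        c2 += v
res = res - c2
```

39

v=0: not >1, res = 0+1 = 1; c2=1
v=8: >1, res = 1+8 = 9; c2=2
v=1: not >1, res = 9+1 = 10; c2=3
v=10: >1, res = 10+10 = 20; c2=4
v=-3: not >1, res = 20+1 = 21; c2=1
v=4: >1, res = 21+4 = 25; c2=2
v=3: >1, res = 25+3 = 28; c2=3
v=11: >1, res = 28+11 = 39; c2=4
v=5: >1, res = 39+5 = 44; c2=5
res-c2 = 44-5 = 39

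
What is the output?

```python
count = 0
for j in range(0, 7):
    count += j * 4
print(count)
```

j=0: count = 0+0*4 = 0
j=1: count = 0+1*4 = 4
j=2: count = 4+2*4 = 12
j=3: count = 12+3*4 = 24
j=4: count = 24+4*4 = 40
j=5: count = 40+5*4 = 60
j=6: count = 60+6*4 = 84

84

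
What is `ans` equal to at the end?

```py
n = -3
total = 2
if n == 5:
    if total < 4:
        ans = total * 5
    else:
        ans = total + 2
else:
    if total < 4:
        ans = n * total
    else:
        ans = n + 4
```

-6

n=-3, total=2
n == 5 is False; total < 4 is True
→ ans = n * total = -6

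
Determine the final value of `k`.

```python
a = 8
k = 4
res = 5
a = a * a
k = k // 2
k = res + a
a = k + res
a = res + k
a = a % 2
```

69

a = 8*8 = 64
k = 4//2 = 2
k = 5+64 = 69
a = 69+5 = 74
a = 5+69 = 74
a = 74%2 = 0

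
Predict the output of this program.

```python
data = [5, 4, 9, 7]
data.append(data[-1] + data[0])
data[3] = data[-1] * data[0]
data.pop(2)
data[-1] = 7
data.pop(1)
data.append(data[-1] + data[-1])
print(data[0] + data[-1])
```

append data[-1]+data[0] = 7+5 = 12 → [5, 4, 9, 7, 12]
data[3] = data[-1]*data[0] = 12*5 = 60 → [5, 4, 9, 60, 12]
pop(2) removes 9 → [5, 4, 60, 12]
data[-1] = 7 → [5, 4, 60, 7]
pop(1) removes 4 → [5, 60, 7]
append data[-1]+data[-1] = 7+7 = 14 → [5, 60, 7, 14]
data[0]+data[-1] = 5+14 = 19

19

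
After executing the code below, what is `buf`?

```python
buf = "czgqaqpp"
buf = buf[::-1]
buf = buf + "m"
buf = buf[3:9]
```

reverse → 'ppqaqgzc'
+ 'm' → 'ppqaqgzcm'
slice [3:9] → 'aqgzcm'

'aqgzcm'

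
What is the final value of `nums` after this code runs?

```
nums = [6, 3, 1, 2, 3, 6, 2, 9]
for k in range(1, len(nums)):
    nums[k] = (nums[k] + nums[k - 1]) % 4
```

[6, 1, 2, 0, 3, 1, 3, 0]

k=1: nums[1] = (3+6)%4 = 1 → [6, 1, 1, 2, 3, 6, 2, 9]
k=2: nums[2] = (1+1)%4 = 2 → [6, 1, 2, 2, 3, 6, 2, 9]
k=3: nums[3] = (2+2)%4 = 0 → [6, 1, 2, 0, 3, 6, 2, 9]
k=4: nums[4] = (3+0)%4 = 3 → [6, 1, 2, 0, 3, 6, 2, 9]
k=5: nums[5] = (6+3)%4 = 1 → [6, 1, 2, 0, 3, 1, 2, 9]
k=6: nums[6] = (2+1)%4 = 3 → [6, 1, 2, 0, 3, 1, 3, 9]
k=7: nums[7] = (9+3)%4 = 0 → [6, 1, 2, 0, 3, 1, 3, 0]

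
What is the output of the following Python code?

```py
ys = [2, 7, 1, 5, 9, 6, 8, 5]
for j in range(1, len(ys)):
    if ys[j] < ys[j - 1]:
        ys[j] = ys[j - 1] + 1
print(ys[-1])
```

12

j=1: 7>=2, unchanged → [2, 7, 1, 5, 9, 6, 8, 5]
j=2: 1<7, ys[2] = 7+1 = 8 → [2, 7, 8, 5, 9, 6, 8, 5]
j=3: 5<8, ys[3] = 8+1 = 9 → [2, 7, 8, 9, 9, 6, 8, 5]
j=4: 9>=9, unchanged → [2, 7, 8, 9, 9, 6, 8, 5]
j=5: 6<9, ys[5] = 9+1 = 10 → [2, 7, 8, 9, 9, 10, 8, 5]
j=6: 8<10, ys[6] = 10+1 = 11 → [2, 7, 8, 9, 9, 10, 11, 5]
j=7: 5<11, ys[7] = 11+1 = 12 → [2, 7, 8, 9, 9, 10, 11, 12]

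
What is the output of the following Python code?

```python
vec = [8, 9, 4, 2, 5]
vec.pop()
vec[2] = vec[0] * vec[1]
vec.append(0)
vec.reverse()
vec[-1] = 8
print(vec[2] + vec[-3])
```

pop() removes 5 → [8, 9, 4, 2]
vec[2] = vec[0]*vec[1] = 8*9 = 72 → [8, 9, 72, 2]
append 0 → [8, 9, 72, 2, 0]
reverse → [0, 2, 72, 9, 8]
vec[-1] = 8 → [0, 2, 72, 9, 8]
vec[2]+vec[-3] = 72+72 = 144

144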